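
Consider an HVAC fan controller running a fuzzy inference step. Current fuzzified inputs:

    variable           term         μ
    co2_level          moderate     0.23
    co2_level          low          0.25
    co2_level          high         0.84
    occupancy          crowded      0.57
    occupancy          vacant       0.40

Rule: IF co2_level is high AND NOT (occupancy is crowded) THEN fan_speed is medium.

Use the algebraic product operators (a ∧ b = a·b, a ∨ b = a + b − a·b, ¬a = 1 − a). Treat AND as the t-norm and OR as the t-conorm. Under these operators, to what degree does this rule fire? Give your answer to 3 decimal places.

firing strength: high=0.84, ¬crowded=1−0.57=0.43; AND[a·b] → w = 0.3612

0.361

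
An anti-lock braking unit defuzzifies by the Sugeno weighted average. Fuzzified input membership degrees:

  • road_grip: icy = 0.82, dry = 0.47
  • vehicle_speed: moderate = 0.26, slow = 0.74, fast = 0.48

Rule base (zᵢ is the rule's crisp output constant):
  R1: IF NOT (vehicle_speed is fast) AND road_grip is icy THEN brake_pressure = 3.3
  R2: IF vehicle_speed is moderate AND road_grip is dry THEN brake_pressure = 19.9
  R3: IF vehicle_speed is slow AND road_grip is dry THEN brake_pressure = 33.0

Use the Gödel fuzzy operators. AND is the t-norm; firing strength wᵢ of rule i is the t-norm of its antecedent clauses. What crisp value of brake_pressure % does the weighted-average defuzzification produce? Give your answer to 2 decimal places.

R1 (z=3.3): ¬fast=1−0.48=0.52, icy=0.82; AND[min(a, b)] → w = 0.52
R2 (z=19.9): moderate=0.26, dry=0.47; AND[min(a, b)] → w = 0.26
R3 (z=33.0): slow=0.74, dry=0.47; AND[min(a, b)] → w = 0.47
Weighted average = (0.52·3.3 + 0.26·19.9 + 0.47·33.0) / (0.52 + 0.26 + 0.47)
  = 22.4000 / 1.2500 = 17.92

17.92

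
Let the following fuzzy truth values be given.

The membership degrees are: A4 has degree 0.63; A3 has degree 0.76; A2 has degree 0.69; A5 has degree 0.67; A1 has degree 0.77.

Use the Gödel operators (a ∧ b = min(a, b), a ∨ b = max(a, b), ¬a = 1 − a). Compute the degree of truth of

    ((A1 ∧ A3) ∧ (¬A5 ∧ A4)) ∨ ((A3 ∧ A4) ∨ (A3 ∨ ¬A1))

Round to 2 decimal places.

A1 ∧ A3 = min(a, b) on (0.77, 0.76) = 0.76
¬A5 = 1 − 0.67 = 0.33
¬A5 ∧ A4 = min(a, b) on (0.33, 0.63) = 0.33
(A1 ∧ A3) ∧ (¬A5 ∧ A4) = min(a, b) on (0.76, 0.33) = 0.33
A3 ∧ A4 = min(a, b) on (0.76, 0.63) = 0.63
¬A1 = 1 − 0.77 = 0.23
A3 ∨ ¬A1 = max(a, b) on (0.76, 0.23) = 0.76
(A3 ∧ A4) ∨ (A3 ∨ ¬A1) = max(a, b) on (0.63, 0.76) = 0.76
((A1 ∧ A3) ∧ (¬A5 ∧ A4)) ∨ ((A3 ∧ A4) ∨ (A3 ∨ ¬A1)) = max(a, b) on (0.33, 0.76) = 0.76

0.76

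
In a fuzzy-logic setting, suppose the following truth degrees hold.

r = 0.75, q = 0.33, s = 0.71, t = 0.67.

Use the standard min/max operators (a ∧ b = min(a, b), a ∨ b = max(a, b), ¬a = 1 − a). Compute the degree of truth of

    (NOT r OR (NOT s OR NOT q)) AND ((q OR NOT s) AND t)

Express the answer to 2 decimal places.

0.33

NOT r = 1 − 0.75 = 0.25
NOT s = 1 − 0.71 = 0.29
NOT q = 1 − 0.33 = 0.67
NOT s OR NOT q = max(a, b) on (0.29, 0.67) = 0.67
NOT r OR (NOT s OR NOT q) = max(a, b) on (0.25, 0.67) = 0.67
NOT s = 1 − 0.71 = 0.29
q OR NOT s = max(a, b) on (0.33, 0.29) = 0.33
(q OR NOT s) AND t = min(a, b) on (0.33, 0.67) = 0.33
(NOT r OR (NOT s OR NOT q)) AND ((q OR NOT s) AND t) = min(a, b) on (0.67, 0.33) = 0.33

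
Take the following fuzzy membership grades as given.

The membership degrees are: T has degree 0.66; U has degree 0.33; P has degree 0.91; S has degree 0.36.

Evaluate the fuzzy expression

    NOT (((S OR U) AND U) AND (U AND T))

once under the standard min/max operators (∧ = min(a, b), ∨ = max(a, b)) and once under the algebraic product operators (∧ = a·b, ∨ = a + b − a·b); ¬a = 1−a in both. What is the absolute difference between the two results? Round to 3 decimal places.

Under standard min/max:
  S OR U = max(a, b) on (0.36, 0.33) = 0.36
  (S OR U) AND U = min(a, b) on (0.36, 0.33) = 0.33
  U AND T = min(a, b) on (0.33, 0.66) = 0.33
  ((S OR U) AND U) AND (U AND T) = min(a, b) on (0.33, 0.33) = 0.33
  NOT (((S OR U) AND U) AND (U AND T)) = 1 − 0.33 = 0.67
  → value = 0.6700
Under algebraic product:
  S OR U = a + b − a·b on (0.3600, 0.3300) = 0.5712
  (S OR U) AND U = a·b on (0.5712, 0.3300) = 0.1885
  U AND T = a·b on (0.3300, 0.6600) = 0.2178
  ((S OR U) AND U) AND (U AND T) = a·b on (0.1885, 0.2178) = 0.0411
  NOT (((S OR U) AND U) AND (U AND T)) = 1 − 0.0411 = 0.9589
  → value = 0.9589
|0.6700 − 0.9589| = 0.289

0.289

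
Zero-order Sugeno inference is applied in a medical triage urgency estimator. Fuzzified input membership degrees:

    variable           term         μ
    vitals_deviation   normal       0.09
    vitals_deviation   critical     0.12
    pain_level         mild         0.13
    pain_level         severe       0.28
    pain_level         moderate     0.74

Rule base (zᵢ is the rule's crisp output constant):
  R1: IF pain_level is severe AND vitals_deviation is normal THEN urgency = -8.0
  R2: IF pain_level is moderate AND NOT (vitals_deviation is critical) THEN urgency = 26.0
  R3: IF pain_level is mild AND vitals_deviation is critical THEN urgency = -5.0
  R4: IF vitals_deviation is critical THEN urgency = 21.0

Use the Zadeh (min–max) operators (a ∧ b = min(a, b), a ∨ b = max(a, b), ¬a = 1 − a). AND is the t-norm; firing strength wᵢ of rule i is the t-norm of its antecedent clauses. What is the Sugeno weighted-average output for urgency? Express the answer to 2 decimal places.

19.10

R1 (z=-8.0): severe=0.28, normal=0.09; AND[min(a, b)] → w = 0.09
R2 (z=26.0): moderate=0.74, ¬critical=1−0.12=0.88; AND[min(a, b)] → w = 0.74
R3 (z=-5.0): mild=0.13, critical=0.12; AND[min(a, b)] → w = 0.12
R4 (z=21.0): critical=0.12 → w = 0.12
Weighted average = (0.09·-8.0 + 0.74·26.0 + 0.12·-5.0 + 0.12·21.0) / (0.09 + 0.74 + 0.12 + 0.12)
  = 20.4400 / 1.0700 = 19.10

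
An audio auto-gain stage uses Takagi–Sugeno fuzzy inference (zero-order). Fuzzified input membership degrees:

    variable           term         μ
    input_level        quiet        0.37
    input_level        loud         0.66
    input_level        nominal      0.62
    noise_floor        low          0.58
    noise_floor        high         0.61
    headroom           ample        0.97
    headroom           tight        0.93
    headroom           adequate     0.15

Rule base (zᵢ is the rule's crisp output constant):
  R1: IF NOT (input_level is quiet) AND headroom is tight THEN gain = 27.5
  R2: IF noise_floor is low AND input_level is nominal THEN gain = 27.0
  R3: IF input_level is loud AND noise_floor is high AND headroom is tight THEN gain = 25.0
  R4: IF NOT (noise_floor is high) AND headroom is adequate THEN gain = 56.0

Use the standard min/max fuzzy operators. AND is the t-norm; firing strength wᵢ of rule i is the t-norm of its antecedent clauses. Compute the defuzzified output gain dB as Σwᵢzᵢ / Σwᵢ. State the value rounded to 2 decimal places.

28.75

R1 (z=27.5): ¬quiet=1−0.37=0.63, tight=0.93; AND[min(a, b)] → w = 0.63
R2 (z=27.0): low=0.58, nominal=0.62; AND[min(a, b)] → w = 0.58
R3 (z=25.0): loud=0.66, high=0.61, tight=0.93; AND[min(a, b)] → w = 0.61
R4 (z=56.0): ¬high=1−0.61=0.39, adequate=0.15; AND[min(a, b)] → w = 0.15
Weighted average = (0.63·27.5 + 0.58·27.0 + 0.61·25.0 + 0.15·56.0) / (0.63 + 0.58 + 0.61 + 0.15)
  = 56.6350 / 1.9700 = 28.75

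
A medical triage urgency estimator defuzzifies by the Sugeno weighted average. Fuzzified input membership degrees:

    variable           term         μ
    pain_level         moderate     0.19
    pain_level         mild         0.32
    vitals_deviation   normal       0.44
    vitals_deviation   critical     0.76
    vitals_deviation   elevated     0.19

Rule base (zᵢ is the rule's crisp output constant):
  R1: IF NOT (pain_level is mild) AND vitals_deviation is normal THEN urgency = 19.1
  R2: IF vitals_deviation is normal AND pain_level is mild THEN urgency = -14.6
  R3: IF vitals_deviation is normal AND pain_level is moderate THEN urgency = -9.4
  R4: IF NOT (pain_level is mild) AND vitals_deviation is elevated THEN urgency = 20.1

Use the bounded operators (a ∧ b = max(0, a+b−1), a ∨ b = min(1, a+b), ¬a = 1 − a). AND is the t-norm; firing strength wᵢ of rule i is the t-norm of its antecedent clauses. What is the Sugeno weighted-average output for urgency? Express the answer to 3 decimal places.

R1 (z=19.1): ¬mild=1−0.32=0.68, normal=0.44; AND[max(0, a+b−1)] → w = 0.12
R2 (z=-14.6): normal=0.44, mild=0.32; AND[max(0, a+b−1)] → w = 0.00
R3 (z=-9.4): normal=0.44, moderate=0.19; AND[max(0, a+b−1)] → w = 0.00
R4 (z=20.1): ¬mild=1−0.32=0.68, elevated=0.19; AND[max(0, a+b−1)] → w = 0.00
Weighted average = (0.12·19.1 + 0.00·-14.6 + 0.00·-9.4 + 0.00·20.1) / (0.12 + 0.00 + 0.00 + 0.00)
  = 2.2920 / 0.1200 = 19.100

19.100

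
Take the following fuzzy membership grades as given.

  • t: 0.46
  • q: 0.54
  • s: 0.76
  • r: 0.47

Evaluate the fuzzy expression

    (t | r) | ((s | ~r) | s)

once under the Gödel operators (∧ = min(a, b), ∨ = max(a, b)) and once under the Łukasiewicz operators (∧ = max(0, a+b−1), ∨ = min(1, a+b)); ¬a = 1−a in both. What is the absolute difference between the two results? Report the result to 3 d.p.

Under Gödel:
  t | r = max(a, b) on (0.46, 0.47) = 0.47
  ~r = 1 − 0.47 = 0.53
  s | ~r = max(a, b) on (0.76, 0.53) = 0.76
  (s | ~r) | s = max(a, b) on (0.76, 0.76) = 0.76
  (t | r) | ((s | ~r) | s) = max(a, b) on (0.47, 0.76) = 0.76
  → value = 0.7600
Under Łukasiewicz:
  t | r = min(1, a+b) on (0.46, 0.47) = 0.93
  ~r = 1 − 0.47 = 0.53
  s | ~r = min(1, a+b) on (0.76, 0.53) = 1.00
  (s | ~r) | s = min(1, a+b) on (1.00, 0.76) = 1.00
  (t | r) | ((s | ~r) | s) = min(1, a+b) on (0.93, 1.00) = 1.00
  → value = 1.0000
|0.7600 − 1.0000| = 0.240

0.240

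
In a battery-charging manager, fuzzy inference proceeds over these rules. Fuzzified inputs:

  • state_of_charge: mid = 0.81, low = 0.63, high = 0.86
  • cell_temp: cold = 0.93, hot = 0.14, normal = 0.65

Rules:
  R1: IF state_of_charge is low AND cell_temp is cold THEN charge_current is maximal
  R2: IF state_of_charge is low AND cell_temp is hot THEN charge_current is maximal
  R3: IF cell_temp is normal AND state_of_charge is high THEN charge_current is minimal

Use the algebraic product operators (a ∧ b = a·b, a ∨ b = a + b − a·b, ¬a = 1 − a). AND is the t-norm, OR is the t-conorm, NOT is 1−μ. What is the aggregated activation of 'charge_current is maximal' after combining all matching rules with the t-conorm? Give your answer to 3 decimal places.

0.622

R1: low=0.63, cold=0.93; AND[a·b] → w = 0.5859
R2: low=0.63, hot=0.14; AND[a·b] → w = 0.0882
R3: normal=0.65, high=0.86; AND[a·b] → w = 0.5590
Rules with consequent 'maximal': {R1, R2} → strengths 0.5859, 0.0882
Aggregate via t-conorm [a + b − a·b]: 0.6224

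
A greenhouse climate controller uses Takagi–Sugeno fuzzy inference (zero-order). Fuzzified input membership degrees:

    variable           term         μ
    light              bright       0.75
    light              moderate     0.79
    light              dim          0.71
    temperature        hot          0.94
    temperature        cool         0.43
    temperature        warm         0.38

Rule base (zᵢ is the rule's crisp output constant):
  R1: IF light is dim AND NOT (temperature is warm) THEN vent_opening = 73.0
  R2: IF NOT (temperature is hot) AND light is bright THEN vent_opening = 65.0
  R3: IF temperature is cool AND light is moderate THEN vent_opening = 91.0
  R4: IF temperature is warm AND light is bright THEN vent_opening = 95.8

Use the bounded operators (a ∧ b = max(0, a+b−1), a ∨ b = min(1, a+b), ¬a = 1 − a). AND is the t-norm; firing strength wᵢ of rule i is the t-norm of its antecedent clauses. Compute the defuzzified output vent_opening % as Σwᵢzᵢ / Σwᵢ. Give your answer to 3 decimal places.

R1 (z=73.0): dim=0.71, ¬warm=1−0.38=0.62; AND[max(0, a+b−1)] → w = 0.33
R2 (z=65.0): ¬hot=1−0.94=0.06, bright=0.75; AND[max(0, a+b−1)] → w = 0.00
R3 (z=91.0): cool=0.43, moderate=0.79; AND[max(0, a+b−1)] → w = 0.22
R4 (z=95.8): warm=0.38, bright=0.75; AND[max(0, a+b−1)] → w = 0.13
Weighted average = (0.33·73.0 + 0.00·65.0 + 0.22·91.0 + 0.13·95.8) / (0.33 + 0.00 + 0.22 + 0.13)
  = 56.5640 / 0.6800 = 83.182

83.182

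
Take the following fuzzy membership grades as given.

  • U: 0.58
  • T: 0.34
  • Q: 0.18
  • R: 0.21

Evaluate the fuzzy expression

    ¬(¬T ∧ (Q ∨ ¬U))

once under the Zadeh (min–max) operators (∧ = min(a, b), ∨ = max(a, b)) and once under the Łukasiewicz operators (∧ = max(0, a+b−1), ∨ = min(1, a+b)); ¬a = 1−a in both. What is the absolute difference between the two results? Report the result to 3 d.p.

Under Zadeh (min–max):
  ¬T = 1 − 0.34 = 0.66
  ¬U = 1 − 0.58 = 0.42
  Q ∨ ¬U = max(a, b) on (0.18, 0.42) = 0.42
  ¬T ∧ (Q ∨ ¬U) = min(a, b) on (0.66, 0.42) = 0.42
  ¬(¬T ∧ (Q ∨ ¬U)) = 1 − 0.42 = 0.58
  → value = 0.5800
Under Łukasiewicz:
  ¬T = 1 − 0.34 = 0.66
  ¬U = 1 − 0.58 = 0.42
  Q ∨ ¬U = min(1, a+b) on (0.18, 0.42) = 0.60
  ¬T ∧ (Q ∨ ¬U) = max(0, a+b−1) on (0.66, 0.60) = 0.26
  ¬(¬T ∧ (Q ∨ ¬U)) = 1 − 0.26 = 0.74
  → value = 0.7400
|0.5800 − 0.7400| = 0.160

0.160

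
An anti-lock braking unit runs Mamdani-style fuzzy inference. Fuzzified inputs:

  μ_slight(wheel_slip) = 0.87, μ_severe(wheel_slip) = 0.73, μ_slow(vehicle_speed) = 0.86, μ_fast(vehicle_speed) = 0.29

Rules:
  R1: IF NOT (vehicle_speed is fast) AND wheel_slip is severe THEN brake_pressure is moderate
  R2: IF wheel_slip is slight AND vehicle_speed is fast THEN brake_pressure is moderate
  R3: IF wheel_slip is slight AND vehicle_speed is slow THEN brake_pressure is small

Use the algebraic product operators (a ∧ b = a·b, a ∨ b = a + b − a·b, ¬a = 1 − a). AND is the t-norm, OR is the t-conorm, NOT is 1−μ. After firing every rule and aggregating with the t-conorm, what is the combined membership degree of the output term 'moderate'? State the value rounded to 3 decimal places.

R1: ¬fast=1−0.29=0.71, severe=0.73; AND[a·b] → w = 0.5183
R2: slight=0.87, fast=0.29; AND[a·b] → w = 0.2523
R3: slight=0.87, slow=0.86; AND[a·b] → w = 0.7482
Rules with consequent 'moderate': {R1, R2} → strengths 0.5183, 0.2523
Aggregate via t-conorm [a + b − a·b]: 0.6398

0.640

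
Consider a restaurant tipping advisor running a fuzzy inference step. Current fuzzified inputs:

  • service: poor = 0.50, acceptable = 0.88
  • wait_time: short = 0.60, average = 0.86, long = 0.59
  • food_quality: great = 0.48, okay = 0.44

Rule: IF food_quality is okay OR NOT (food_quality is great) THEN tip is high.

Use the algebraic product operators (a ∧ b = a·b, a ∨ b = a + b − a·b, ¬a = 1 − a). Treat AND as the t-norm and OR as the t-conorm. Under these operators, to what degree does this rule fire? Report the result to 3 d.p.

0.731

firing strength: okay=0.44, ¬great=1−0.48=0.52; OR[a + b − a·b] → w = 0.7312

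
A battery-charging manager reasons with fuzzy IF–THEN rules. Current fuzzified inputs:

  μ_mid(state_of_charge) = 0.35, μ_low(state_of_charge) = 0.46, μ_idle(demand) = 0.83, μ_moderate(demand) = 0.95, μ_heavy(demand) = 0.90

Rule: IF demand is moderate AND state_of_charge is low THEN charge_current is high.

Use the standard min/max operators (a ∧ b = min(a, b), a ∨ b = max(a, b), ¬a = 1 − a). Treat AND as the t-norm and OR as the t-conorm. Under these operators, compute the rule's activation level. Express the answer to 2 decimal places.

firing strength: moderate=0.95, low=0.46; AND[min(a, b)] → w = 0.46

0.46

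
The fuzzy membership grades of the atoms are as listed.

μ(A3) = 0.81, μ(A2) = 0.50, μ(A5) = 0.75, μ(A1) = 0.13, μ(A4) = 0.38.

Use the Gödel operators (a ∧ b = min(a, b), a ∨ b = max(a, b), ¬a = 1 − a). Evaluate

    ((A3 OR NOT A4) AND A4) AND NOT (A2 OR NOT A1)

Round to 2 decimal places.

NOT A4 = 1 − 0.38 = 0.62
A3 OR NOT A4 = max(a, b) on (0.81, 0.62) = 0.81
(A3 OR NOT A4) AND A4 = min(a, b) on (0.81, 0.38) = 0.38
NOT A1 = 1 − 0.13 = 0.87
A2 OR NOT A1 = max(a, b) on (0.50, 0.87) = 0.87
NOT (A2 OR NOT A1) = 1 − 0.87 = 0.13
((A3 OR NOT A4) AND A4) AND NOT (A2 OR NOT A1) = min(a, b) on (0.38, 0.13) = 0.13

0.13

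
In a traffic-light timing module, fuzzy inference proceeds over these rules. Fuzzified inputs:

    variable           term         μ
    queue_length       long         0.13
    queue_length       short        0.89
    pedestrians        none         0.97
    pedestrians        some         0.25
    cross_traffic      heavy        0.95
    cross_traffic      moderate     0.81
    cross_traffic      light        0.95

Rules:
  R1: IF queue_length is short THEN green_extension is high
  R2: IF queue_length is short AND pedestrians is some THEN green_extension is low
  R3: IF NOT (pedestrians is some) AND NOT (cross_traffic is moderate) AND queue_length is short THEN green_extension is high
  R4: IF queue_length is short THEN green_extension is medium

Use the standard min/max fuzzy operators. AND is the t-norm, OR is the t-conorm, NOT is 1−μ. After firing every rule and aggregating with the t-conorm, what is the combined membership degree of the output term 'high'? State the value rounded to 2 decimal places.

R1: short=0.89 → w = 0.89
R2: short=0.89, some=0.25; AND[min(a, b)] → w = 0.25
R3: ¬some=1−0.25=0.75, ¬moderate=1−0.81=0.19, short=0.89; AND[min(a, b)] → w = 0.19
R4: short=0.89 → w = 0.89
Rules with consequent 'high': {R1, R3} → strengths 0.89, 0.19
Aggregate via t-conorm [max(a, b)]: 0.89

0.89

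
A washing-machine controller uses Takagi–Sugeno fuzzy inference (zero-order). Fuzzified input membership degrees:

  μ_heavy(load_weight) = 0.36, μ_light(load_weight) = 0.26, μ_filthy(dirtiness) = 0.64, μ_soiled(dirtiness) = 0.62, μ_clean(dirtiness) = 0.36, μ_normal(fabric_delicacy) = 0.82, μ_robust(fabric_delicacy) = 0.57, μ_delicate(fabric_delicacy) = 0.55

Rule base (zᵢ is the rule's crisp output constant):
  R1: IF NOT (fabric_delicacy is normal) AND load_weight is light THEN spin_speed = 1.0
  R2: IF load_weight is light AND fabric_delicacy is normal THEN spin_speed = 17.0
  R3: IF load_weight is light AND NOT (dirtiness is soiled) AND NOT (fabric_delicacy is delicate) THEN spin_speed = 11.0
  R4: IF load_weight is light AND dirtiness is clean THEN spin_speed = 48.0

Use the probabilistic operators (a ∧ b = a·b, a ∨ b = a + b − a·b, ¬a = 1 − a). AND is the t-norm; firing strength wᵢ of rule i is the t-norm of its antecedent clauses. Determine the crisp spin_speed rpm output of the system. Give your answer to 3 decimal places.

R1 (z=1.0): ¬normal=1−0.82=0.18, light=0.26; AND[a·b] → w = 0.0468
R2 (z=17.0): light=0.26, normal=0.82; AND[a·b] → w = 0.2132
R3 (z=11.0): light=0.26, ¬soiled=1−0.62=0.38, ¬delicate=1−0.55=0.45; AND[a·b] → w = 0.0445
R4 (z=48.0): light=0.26, clean=0.36; AND[a·b] → w = 0.0936
Weighted average = (0.0468·1.0 + 0.2132·17.0 + 0.0445·11.0 + 0.0936·48.0) / (0.0468 + 0.2132 + 0.0445 + 0.0936)
  = 8.6531 / 0.3981 = 21.738

21.738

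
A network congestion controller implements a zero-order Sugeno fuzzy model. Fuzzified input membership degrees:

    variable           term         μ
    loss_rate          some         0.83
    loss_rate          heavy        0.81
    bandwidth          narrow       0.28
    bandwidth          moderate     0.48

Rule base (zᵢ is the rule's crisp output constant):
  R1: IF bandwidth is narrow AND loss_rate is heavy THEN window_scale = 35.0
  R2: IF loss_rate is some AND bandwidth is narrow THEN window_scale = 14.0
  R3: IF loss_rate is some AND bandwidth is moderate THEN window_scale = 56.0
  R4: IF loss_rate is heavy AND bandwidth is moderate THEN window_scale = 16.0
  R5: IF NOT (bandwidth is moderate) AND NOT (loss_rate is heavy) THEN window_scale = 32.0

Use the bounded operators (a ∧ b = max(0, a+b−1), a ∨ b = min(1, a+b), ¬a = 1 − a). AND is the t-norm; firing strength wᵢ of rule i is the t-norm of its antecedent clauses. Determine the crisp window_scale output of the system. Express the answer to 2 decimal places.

33.36

R1 (z=35.0): narrow=0.28, heavy=0.81; AND[max(0, a+b−1)] → w = 0.09
R2 (z=14.0): some=0.83, narrow=0.28; AND[max(0, a+b−1)] → w = 0.11
R3 (z=56.0): some=0.83, moderate=0.48; AND[max(0, a+b−1)] → w = 0.31
R4 (z=16.0): heavy=0.81, moderate=0.48; AND[max(0, a+b−1)] → w = 0.29
R5 (z=32.0): ¬moderate=1−0.48=0.52, ¬heavy=1−0.81=0.19; AND[max(0, a+b−1)] → w = 0.00
Weighted average = (0.09·35.0 + 0.11·14.0 + 0.31·56.0 + 0.29·16.0 + 0.00·32.0) / (0.09 + 0.11 + 0.31 + 0.29 + 0.00)
  = 26.6900 / 0.8000 = 33.36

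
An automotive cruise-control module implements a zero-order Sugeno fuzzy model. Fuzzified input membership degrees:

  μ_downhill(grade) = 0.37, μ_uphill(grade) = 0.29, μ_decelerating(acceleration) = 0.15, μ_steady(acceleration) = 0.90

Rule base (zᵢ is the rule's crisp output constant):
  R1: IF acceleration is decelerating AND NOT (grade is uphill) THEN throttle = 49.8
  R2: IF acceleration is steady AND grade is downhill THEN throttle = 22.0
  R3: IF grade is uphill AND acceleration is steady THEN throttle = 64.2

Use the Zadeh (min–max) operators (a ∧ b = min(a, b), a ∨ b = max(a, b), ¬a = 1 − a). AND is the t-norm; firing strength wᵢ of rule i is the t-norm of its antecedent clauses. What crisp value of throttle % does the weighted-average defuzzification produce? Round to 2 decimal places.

R1 (z=49.8): decelerating=0.15, ¬uphill=1−0.29=0.71; AND[min(a, b)] → w = 0.15
R2 (z=22.0): steady=0.90, downhill=0.37; AND[min(a, b)] → w = 0.37
R3 (z=64.2): uphill=0.29, steady=0.90; AND[min(a, b)] → w = 0.29
Weighted average = (0.15·49.8 + 0.37·22.0 + 0.29·64.2) / (0.15 + 0.37 + 0.29)
  = 34.2280 / 0.8100 = 42.26

42.26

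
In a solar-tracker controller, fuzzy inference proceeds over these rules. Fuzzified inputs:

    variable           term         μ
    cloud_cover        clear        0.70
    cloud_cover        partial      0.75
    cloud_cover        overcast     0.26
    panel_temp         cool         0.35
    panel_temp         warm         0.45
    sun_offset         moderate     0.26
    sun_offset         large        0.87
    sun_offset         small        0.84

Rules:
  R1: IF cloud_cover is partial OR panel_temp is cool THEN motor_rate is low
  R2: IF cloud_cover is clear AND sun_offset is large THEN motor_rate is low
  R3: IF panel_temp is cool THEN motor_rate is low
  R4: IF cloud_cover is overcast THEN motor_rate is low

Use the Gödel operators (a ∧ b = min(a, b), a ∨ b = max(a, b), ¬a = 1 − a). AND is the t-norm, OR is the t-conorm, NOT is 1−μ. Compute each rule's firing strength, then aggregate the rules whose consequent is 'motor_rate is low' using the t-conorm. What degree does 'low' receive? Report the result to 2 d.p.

R1: partial=0.75, cool=0.35; OR[max(a, b)] → w = 0.75
R2: clear=0.70, large=0.87; AND[min(a, b)] → w = 0.70
R3: cool=0.35 → w = 0.35
R4: overcast=0.26 → w = 0.26
Rules with consequent 'low': {R1, R2, R3, R4} → strengths 0.75, 0.70, 0.35, 0.26
Aggregate via t-conorm [max(a, b)]: 0.75

0.75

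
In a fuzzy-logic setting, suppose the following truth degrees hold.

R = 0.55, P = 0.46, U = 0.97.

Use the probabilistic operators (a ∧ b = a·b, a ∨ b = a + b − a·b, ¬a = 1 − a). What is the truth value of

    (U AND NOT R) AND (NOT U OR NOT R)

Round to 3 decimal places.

NOT R = 1 − 0.5500 = 0.4500
U AND NOT R = a·b on (0.9700, 0.4500) = 0.4365
NOT U = 1 − 0.9700 = 0.0300
NOT R = 1 − 0.5500 = 0.4500
NOT U OR NOT R = a + b − a·b on (0.0300, 0.4500) = 0.4665
(U AND NOT R) AND (NOT U OR NOT R) = a·b on (0.4365, 0.4665) = 0.2036

0.204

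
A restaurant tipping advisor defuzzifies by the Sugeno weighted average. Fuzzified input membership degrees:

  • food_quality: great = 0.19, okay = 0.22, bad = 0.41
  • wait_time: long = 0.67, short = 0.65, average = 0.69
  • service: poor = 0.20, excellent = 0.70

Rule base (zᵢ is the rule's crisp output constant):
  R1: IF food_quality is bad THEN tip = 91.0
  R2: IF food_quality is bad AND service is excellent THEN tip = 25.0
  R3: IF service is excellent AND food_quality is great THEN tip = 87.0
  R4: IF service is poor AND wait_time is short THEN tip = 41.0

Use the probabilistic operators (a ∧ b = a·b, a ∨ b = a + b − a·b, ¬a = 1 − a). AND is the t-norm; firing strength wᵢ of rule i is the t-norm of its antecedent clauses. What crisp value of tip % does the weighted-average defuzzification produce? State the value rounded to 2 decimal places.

R1 (z=91.0): bad=0.41 → w = 0.4100
R2 (z=25.0): bad=0.41, excellent=0.70; AND[a·b] → w = 0.2870
R3 (z=87.0): excellent=0.70, great=0.19; AND[a·b] → w = 0.1330
R4 (z=41.0): poor=0.20, short=0.65; AND[a·b] → w = 0.1300
Weighted average = (0.4100·91.0 + 0.2870·25.0 + 0.1330·87.0 + 0.1300·41.0) / (0.4100 + 0.2870 + 0.1330 + 0.1300)
  = 61.3860 / 0.9600 = 63.94

63.94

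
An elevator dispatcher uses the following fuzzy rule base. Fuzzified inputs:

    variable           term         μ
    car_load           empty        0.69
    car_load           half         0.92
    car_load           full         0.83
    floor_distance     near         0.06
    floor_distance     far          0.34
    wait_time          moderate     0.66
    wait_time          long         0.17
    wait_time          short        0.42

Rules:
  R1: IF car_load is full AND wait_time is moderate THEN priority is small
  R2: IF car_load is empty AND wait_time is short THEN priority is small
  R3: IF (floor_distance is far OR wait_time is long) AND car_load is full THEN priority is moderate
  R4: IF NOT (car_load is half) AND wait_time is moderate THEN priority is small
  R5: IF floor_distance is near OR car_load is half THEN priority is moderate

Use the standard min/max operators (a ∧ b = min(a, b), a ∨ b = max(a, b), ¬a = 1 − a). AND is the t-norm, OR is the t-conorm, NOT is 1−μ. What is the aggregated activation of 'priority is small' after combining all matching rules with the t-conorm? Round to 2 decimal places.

R1: full=0.83, moderate=0.66; AND[min(a, b)] → w = 0.66
R2: empty=0.69, short=0.42; AND[min(a, b)] → w = 0.42
R3: (far=0.34 OR long=0.17) = 0.34; AND[min(a, b)] with full=0.83 → w = 0.34
R4: ¬half=1−0.92=0.08, moderate=0.66; AND[min(a, b)] → w = 0.08
R5: near=0.06, half=0.92; OR[max(a, b)] → w = 0.92
Rules with consequent 'small': {R1, R2, R4} → strengths 0.66, 0.42, 0.08
Aggregate via t-conorm [max(a, b)]: 0.66

0.66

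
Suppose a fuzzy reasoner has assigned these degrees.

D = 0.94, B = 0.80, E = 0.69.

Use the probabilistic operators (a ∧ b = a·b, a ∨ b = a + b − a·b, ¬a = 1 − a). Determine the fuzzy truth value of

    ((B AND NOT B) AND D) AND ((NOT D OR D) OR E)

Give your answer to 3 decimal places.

NOT B = 1 − 0.8000 = 0.2000
B AND NOT B = a·b on (0.8000, 0.2000) = 0.1600
(B AND NOT B) AND D = a·b on (0.1600, 0.9400) = 0.1504
NOT D = 1 − 0.9400 = 0.0600
NOT D OR D = a + b − a·b on (0.0600, 0.9400) = 0.9436
(NOT D OR D) OR E = a + b − a·b on (0.9436, 0.6900) = 0.9825
((B AND NOT B) AND D) AND ((NOT D OR D) OR E) = a·b on (0.1504, 0.9825) = 0.1478

0.148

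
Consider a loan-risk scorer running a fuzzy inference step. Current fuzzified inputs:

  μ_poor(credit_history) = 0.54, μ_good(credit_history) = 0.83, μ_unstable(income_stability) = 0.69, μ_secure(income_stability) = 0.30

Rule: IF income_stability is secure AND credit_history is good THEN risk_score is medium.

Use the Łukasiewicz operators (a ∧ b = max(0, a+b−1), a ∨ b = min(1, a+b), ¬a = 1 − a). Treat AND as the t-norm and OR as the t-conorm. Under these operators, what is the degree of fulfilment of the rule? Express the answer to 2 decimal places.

0.13

firing strength: secure=0.30, good=0.83; AND[max(0, a+b−1)] → w = 0.13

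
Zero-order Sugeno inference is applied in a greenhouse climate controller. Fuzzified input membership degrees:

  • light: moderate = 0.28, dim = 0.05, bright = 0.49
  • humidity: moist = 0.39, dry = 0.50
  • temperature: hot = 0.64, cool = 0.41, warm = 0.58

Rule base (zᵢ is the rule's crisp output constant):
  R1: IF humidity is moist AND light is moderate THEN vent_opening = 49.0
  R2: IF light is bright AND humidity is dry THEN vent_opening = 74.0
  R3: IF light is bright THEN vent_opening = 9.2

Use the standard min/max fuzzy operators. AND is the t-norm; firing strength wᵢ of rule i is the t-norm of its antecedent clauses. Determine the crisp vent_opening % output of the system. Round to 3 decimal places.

43.244

R1 (z=49.0): moist=0.39, moderate=0.28; AND[min(a, b)] → w = 0.28
R2 (z=74.0): bright=0.49, dry=0.50; AND[min(a, b)] → w = 0.49
R3 (z=9.2): bright=0.49 → w = 0.49
Weighted average = (0.28·49.0 + 0.49·74.0 + 0.49·9.2) / (0.28 + 0.49 + 0.49)
  = 54.4880 / 1.2600 = 43.244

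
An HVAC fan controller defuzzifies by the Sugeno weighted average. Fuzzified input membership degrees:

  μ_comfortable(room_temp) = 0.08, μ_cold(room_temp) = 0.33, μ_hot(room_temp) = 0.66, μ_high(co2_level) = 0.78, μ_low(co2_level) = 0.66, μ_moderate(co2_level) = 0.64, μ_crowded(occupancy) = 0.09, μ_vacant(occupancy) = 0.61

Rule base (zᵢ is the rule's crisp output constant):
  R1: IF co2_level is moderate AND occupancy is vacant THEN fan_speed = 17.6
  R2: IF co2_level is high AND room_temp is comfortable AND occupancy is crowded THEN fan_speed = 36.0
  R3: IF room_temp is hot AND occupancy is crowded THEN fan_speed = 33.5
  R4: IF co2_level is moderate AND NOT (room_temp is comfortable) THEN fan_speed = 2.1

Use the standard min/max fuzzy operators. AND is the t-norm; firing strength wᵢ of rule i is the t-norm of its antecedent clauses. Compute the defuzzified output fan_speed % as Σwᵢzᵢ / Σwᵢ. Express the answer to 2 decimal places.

R1 (z=17.6): moderate=0.64, vacant=0.61; AND[min(a, b)] → w = 0.61
R2 (z=36.0): high=0.78, comfortable=0.08, crowded=0.09; AND[min(a, b)] → w = 0.08
R3 (z=33.5): hot=0.66, crowded=0.09; AND[min(a, b)] → w = 0.09
R4 (z=2.1): moderate=0.64, ¬comfortable=1−0.08=0.92; AND[min(a, b)] → w = 0.64
Weighted average = (0.61·17.6 + 0.08·36.0 + 0.09·33.5 + 0.64·2.1) / (0.61 + 0.08 + 0.09 + 0.64)
  = 17.9750 / 1.4200 = 12.66

12.66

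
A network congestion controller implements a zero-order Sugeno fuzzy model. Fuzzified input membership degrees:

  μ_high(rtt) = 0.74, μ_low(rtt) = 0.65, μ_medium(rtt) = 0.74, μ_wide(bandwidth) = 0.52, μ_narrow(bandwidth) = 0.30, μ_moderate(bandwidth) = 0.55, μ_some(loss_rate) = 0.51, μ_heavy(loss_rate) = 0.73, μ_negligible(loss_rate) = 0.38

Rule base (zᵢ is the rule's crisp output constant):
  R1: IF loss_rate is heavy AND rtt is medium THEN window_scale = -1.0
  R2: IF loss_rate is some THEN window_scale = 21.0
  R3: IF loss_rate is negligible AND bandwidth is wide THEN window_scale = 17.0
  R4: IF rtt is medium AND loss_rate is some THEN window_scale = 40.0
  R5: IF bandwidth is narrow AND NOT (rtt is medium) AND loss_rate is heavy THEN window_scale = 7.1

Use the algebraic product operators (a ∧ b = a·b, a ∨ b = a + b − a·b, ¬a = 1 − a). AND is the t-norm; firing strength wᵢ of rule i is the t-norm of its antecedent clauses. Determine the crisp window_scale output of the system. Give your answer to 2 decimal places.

R1 (z=-1.0): heavy=0.73, medium=0.74; AND[a·b] → w = 0.5402
R2 (z=21.0): some=0.51 → w = 0.5100
R3 (z=17.0): negligible=0.38, wide=0.52; AND[a·b] → w = 0.1976
R4 (z=40.0): medium=0.74, some=0.51; AND[a·b] → w = 0.3774
R5 (z=7.1): narrow=0.30, ¬medium=1−0.74=0.26, heavy=0.73; AND[a·b] → w = 0.0569
Weighted average = (0.5402·-1.0 + 0.5100·21.0 + 0.1976·17.0 + 0.3774·40.0 + 0.0569·7.1) / (0.5402 + 0.5100 + 0.1976 + 0.3774 + 0.0569)
  = 29.0293 / 1.6821 = 17.26

17.26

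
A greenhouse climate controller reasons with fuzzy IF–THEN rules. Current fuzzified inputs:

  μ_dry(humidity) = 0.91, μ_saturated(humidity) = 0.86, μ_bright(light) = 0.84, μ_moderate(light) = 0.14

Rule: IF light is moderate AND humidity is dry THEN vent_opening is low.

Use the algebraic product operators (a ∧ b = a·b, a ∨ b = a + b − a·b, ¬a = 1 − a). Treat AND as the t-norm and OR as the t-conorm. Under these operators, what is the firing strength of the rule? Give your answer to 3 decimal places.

firing strength: moderate=0.14, dry=0.91; AND[a·b] → w = 0.1274

0.127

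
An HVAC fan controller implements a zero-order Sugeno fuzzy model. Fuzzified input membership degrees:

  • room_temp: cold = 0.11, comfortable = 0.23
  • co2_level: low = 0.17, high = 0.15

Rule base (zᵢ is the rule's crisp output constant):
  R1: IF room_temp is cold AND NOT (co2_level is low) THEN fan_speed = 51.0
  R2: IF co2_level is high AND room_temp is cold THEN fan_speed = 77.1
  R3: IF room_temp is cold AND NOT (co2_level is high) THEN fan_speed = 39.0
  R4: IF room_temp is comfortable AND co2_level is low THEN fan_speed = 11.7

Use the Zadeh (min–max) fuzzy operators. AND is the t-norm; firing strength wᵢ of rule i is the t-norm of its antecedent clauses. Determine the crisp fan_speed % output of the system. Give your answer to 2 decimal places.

R1 (z=51.0): cold=0.11, ¬low=1−0.17=0.83; AND[min(a, b)] → w = 0.11
R2 (z=77.1): high=0.15, cold=0.11; AND[min(a, b)] → w = 0.11
R3 (z=39.0): cold=0.11, ¬high=1−0.15=0.85; AND[min(a, b)] → w = 0.11
R4 (z=11.7): comfortable=0.23, low=0.17; AND[min(a, b)] → w = 0.17
Weighted average = (0.11·51.0 + 0.11·77.1 + 0.11·39.0 + 0.17·11.7) / (0.11 + 0.11 + 0.11 + 0.17)
  = 20.3700 / 0.5000 = 40.74

40.74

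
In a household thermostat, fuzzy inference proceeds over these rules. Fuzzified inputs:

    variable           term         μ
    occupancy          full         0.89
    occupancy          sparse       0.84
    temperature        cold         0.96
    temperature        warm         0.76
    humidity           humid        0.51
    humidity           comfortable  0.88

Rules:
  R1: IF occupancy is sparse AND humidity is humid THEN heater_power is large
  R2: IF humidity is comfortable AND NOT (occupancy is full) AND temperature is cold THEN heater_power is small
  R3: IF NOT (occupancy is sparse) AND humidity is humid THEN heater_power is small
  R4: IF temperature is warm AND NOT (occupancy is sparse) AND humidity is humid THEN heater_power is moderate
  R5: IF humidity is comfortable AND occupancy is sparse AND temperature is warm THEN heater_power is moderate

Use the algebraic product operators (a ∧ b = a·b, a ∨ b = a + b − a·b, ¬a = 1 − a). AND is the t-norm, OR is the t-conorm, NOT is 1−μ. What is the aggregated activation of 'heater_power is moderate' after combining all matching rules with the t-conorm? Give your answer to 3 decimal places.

R1: sparse=0.84, humid=0.51; AND[a·b] → w = 0.4284
R2: comfortable=0.88, ¬full=1−0.89=0.11, cold=0.96; AND[a·b] → w = 0.0929
R3: ¬sparse=1−0.84=0.16, humid=0.51; AND[a·b] → w = 0.0816
R4: warm=0.76, ¬sparse=1−0.84=0.16, humid=0.51; AND[a·b] → w = 0.0620
R5: comfortable=0.88, sparse=0.84, warm=0.76; AND[a·b] → w = 0.5618
Rules with consequent 'moderate': {R4, R5} → strengths 0.0620, 0.5618
Aggregate via t-conorm [a + b − a·b]: 0.5890

0.589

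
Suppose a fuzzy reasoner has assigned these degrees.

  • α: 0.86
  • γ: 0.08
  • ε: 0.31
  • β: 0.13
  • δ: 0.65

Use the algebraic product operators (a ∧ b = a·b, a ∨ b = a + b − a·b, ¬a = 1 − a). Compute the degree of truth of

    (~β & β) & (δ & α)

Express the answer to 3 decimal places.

~β = 1 − 0.1300 = 0.8700
~β & β = a·b on (0.8700, 0.1300) = 0.1131
δ & α = a·b on (0.6500, 0.8600) = 0.5590
(~β & β) & (δ & α) = a·b on (0.1131, 0.5590) = 0.0632

0.063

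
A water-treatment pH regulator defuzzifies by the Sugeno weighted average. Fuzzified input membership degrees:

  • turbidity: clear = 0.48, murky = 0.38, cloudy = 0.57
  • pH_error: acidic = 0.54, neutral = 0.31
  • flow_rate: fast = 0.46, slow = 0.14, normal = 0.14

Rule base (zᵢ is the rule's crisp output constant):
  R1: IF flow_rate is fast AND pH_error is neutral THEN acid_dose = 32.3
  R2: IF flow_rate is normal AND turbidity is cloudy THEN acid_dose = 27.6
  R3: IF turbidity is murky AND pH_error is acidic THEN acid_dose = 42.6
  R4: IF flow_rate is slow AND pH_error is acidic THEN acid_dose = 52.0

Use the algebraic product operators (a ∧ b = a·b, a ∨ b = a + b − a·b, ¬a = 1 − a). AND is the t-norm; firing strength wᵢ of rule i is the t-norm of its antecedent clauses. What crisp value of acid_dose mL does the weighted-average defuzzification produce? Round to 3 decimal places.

38.715

R1 (z=32.3): fast=0.46, neutral=0.31; AND[a·b] → w = 0.1426
R2 (z=27.6): normal=0.14, cloudy=0.57; AND[a·b] → w = 0.0798
R3 (z=42.6): murky=0.38, acidic=0.54; AND[a·b] → w = 0.2052
R4 (z=52.0): slow=0.14, acidic=0.54; AND[a·b] → w = 0.0756
Weighted average = (0.1426·32.3 + 0.0798·27.6 + 0.2052·42.6 + 0.0756·52.0) / (0.1426 + 0.0798 + 0.2052 + 0.0756)
  = 19.4812 / 0.5032 = 38.715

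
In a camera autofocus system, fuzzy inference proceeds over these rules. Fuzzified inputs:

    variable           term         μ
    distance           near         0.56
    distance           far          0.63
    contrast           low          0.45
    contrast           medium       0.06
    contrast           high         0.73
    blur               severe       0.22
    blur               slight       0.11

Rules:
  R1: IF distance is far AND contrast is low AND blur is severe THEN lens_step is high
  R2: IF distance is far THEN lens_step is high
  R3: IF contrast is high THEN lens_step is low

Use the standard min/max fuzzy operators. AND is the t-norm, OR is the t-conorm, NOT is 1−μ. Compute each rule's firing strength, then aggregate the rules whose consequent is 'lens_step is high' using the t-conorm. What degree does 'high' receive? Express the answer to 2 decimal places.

R1: far=0.63, low=0.45, severe=0.22; AND[min(a, b)] → w = 0.22
R2: far=0.63 → w = 0.63
R3: high=0.73 → w = 0.73
Rules with consequent 'high': {R1, R2} → strengths 0.22, 0.63
Aggregate via t-conorm [max(a, b)]: 0.63

0.63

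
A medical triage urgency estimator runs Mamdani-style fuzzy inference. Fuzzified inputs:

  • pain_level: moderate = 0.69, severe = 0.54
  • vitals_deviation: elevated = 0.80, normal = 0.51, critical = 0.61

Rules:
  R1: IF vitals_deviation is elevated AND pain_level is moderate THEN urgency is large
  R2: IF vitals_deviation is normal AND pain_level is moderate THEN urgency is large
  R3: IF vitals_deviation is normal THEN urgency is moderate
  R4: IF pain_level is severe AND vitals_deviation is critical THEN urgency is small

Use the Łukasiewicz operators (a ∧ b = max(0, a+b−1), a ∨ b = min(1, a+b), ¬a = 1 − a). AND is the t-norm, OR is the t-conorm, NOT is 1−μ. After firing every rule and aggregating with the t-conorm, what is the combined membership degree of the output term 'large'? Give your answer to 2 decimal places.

0.69

R1: elevated=0.80, moderate=0.69; AND[max(0, a+b−1)] → w = 0.49
R2: normal=0.51, moderate=0.69; AND[max(0, a+b−1)] → w = 0.20
R3: normal=0.51 → w = 0.51
R4: severe=0.54, critical=0.61; AND[max(0, a+b−1)] → w = 0.15
Rules with consequent 'large': {R1, R2} → strengths 0.49, 0.20
Aggregate via t-conorm [min(1, a+b)]: 0.69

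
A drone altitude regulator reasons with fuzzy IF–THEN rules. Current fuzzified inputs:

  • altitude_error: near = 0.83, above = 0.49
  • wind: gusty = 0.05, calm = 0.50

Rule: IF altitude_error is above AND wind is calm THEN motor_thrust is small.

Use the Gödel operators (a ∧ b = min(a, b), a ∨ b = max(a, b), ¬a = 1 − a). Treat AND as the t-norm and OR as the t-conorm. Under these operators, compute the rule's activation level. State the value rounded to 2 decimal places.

0.49

firing strength: above=0.49, calm=0.50; AND[min(a, b)] → w = 0.49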